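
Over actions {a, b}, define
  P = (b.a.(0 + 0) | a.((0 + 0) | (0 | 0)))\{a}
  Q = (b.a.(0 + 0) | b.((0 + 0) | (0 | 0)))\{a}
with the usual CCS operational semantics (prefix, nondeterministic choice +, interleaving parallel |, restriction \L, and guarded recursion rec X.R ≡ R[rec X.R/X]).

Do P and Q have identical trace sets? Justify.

traces(P) ≠ traces(Q) — witness ⟨bb⟩

LTS(P): 2 reachable states
  p0 = (b.a.(0 + 0) | a.((0 + 0) | (0 | 0)))\{a} → =b=> p1
  p1 = (a.(0 + 0) | a.((0 + 0) | (0 | 0)))\{a} → ·
LTS(Q): 4 reachable states
  q0 = (b.a.(0 + 0) | b.((0 + 0) | (0 | 0)))\{a} → =b=> q1, =b=> q2
  q1 = (a.(0 + 0) | b.((0 + 0) | (0 | 0)))\{a} → =b=> q3
  q2 = (b.a.(0 + 0) | ((0 + 0) | (0 | 0)))\{a} → =b=> q3
  q3 = (a.(0 + 0) | ((0 + 0) | (0 | 0)))\{a} → ·
Run σ = ⟨bb⟩ on Q: start {q0}
  step 1 (b): {q1, q2}
  step 2 (b): {q3}
  Q completes σ.
Run σ = ⟨bb⟩ on P: start {p0}
  step 1 (b): {p1}
  step 2 (b): no successor for P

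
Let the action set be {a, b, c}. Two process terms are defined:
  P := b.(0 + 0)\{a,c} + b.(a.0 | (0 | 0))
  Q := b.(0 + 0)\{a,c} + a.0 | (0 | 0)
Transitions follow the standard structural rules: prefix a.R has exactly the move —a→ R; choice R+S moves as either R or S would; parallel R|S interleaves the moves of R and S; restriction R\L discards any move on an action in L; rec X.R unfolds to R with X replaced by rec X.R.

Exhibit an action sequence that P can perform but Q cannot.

Reachable graph of P (4 states):
  u0 = b.(0 + 0)\{a,c} + b.(a.0 | (0 | 0)) :: —b→ u1, —b→ u2
  u1 = (0 + 0)\{a,c} :: ∅
  u2 = a.0 | (0 | 0) :: —a→ u3
  u3 = 0 | (0 | 0) :: ∅
Reachable graph of Q (3 states):
  v0 = b.(0 + 0)\{a,c} + a.0 | (0 | 0) :: —a→ v1, —b→ v2
  v1 = 0 | (0 | 0) :: ∅
  v2 = (0 + 0)\{a,c} :: ∅
Run σ = ⟨ba⟩ on P: start {u0}
  [1] b ⇒ {u1, u2}
  [2] a ⇒ {u3}
  P completes σ.
Run σ = ⟨ba⟩ on Q: start {v0}
  [1] b ⇒ {v2}
  [2] a ⇒ no successor for Q

ba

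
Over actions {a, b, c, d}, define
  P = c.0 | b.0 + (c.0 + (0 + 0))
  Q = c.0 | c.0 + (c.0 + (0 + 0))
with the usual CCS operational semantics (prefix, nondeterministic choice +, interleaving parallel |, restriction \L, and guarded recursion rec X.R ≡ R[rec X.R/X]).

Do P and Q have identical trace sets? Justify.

P's transition system — 5 states:
  u0 = c.0 | b.0 + (c.0 + (0 + 0)) ⊢ --b--▸ u1, --c--▸ u2, --c--▸ u3
  u1 = c.0 | 0 ⊢ --c--▸ u4
  u2 = 0 ⊢ stopped
  u3 = 0 | b.0 ⊢ --b--▸ u4
  u4 = 0 | 0 ⊢ stopped
Q's transition system — 5 states:
  v0 = c.0 | c.0 + (c.0 + (0 + 0)) ⊢ --c--▸ v1, --c--▸ v2, --c--▸ v3
  v1 = 0 ⊢ stopped
  v2 = 0 | c.0 ⊢ --c--▸ v4
  v3 = c.0 | 0 ⊢ --c--▸ v4
  v4 = 0 | 0 ⊢ stopped
Trace ⟨b⟩ through P, begin at {u0}:
  after b @ step 1: {u1}
  P completes σ.
Trace ⟨b⟩ through Q, begin at {v0}:
  after b @ step 1: ∅ (Q stuck)

NO — witness ⟨b⟩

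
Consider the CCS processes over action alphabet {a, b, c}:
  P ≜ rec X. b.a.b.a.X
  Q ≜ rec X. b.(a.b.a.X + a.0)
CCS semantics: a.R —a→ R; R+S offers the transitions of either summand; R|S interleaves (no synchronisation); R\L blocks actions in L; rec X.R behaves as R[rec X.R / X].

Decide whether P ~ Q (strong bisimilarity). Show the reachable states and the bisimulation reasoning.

LTS(P): 4 reachable states
  s0 = rec X. b.a.b.a.X → --b--▸ s1
  s1 = a.b.a.(rec X. b.a.b.a.X) → --a--▸ s2
  s2 = b.a.(rec X. b.a.b.a.X) → --b--▸ s3
  s3 = a.(rec X. b.a.b.a.X) → --a--▸ s0
LTS(Q): 5 reachable states
  t0 = rec X. b.(a.b.a.X + a.0) → --b--▸ t1
  t1 = a.b.a.(rec X. b.(a.b.a.X + a.0)) + a.0 → --a--▸ t2, --a--▸ t3
  t2 = 0 → ∅
  t3 = b.a.(rec X. b.(a.b.a.X + a.0)) → --b--▸ t4
  t4 = a.(rec X. b.(a.b.a.X + a.0)) → --a--▸ t0
Coarsest stable partition (strong bisimilarity classes):
  B0 = {s0, s2}
  B1 = {s1, s3}
  B2 = {t0}
  B3 = {t1}
  B4 = {t2}
  B5 = {t3}
  B6 = {t4}
s0 ∈ B0, t0 ∈ B2 → different blocks

NO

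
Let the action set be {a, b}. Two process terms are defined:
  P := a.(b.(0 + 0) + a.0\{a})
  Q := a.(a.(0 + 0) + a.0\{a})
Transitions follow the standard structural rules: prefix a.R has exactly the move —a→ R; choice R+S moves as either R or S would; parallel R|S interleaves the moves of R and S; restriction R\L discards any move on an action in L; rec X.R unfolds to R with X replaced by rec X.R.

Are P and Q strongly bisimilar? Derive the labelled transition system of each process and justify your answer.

not bisimilar

LTS(P): 4 reachable states
  u0 = a.(b.(0 + 0) + a.0\{a}) → —a→ u1
  u1 = b.(0 + 0) + a.0\{a} → —a→ u2, —b→ u3
  u2 = 0\{a} → deadlocked
  u3 = 0 + 0 → deadlocked
LTS(Q): 4 reachable states
  v0 = a.(a.(0 + 0) + a.0\{a}) → —a→ v1
  v1 = a.(0 + 0) + a.0\{a} → —a→ v2, —a→ v3
  v2 = 0 + 0 → deadlocked
  v3 = 0\{a} → deadlocked
Bisimilarity quotient blocks:
  B0 = {u0}
  B1 = {u1}
  B2 = {u2, u3, v2, v3}
  B3 = {v0}
  B4 = {v1}
u0 ∈ B0, v0 ∈ B3 → different blocks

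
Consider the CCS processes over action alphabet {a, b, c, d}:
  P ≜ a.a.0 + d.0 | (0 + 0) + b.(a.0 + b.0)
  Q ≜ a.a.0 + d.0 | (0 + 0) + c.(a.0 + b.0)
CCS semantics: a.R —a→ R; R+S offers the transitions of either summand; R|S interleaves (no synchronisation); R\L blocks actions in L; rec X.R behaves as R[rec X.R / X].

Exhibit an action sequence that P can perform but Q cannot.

b

P's transition system — 5 states:
  m0 = a.a.0 + d.0 | (0 + 0) + b.(a.0 + b.0) ⊢ -a-> m1, -b-> m2, -d-> m3
  m1 = a.0 ⊢ -a-> m4
  m2 = a.0 + b.0 ⊢ -a-> m4, -b-> m4
  m3 = 0 | (0 + 0) ⊢ ∅
  m4 = 0 ⊢ ∅
Q's transition system — 5 states:
  n0 = a.a.0 + d.0 | (0 + 0) + c.(a.0 + b.0) ⊢ -a-> n1, -c-> n2, -d-> n3
  n1 = a.0 ⊢ -a-> n4
  n2 = a.0 + b.0 ⊢ -a-> n4, -b-> n4
  n3 = 0 | (0 + 0) ⊢ ∅
  n4 = 0 ⊢ ∅
Run σ = ⟨b⟩ on P: start {m0}
  after b @ step 1: {m2}
  — P admits the full trace.
Run σ = ⟨b⟩ on Q: start {n0}
  after b @ step 1: no successor for Q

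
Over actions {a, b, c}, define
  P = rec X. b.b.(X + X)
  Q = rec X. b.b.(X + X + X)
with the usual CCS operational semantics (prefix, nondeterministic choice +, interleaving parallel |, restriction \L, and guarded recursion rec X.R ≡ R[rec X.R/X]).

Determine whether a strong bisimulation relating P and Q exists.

P ~ Q

LTS(P): 3 reachable states
  p0 = rec X. b.b.(X + X) :: =b=> p1
  p1 = b.((rec X. b.b.(X + X)) + (rec X. b.b.(X + X))) :: =b=> p2
  p2 = (rec X. b.b.(X + X)) + (rec X. b.b.(X + X)) :: =b=> p1
LTS(Q): 3 reachable states
  q0 = rec X. b.b.(X + X + X) :: =b=> q1
  q1 = b.((rec X. b.b.(X + X + X)) + (rec X. b.b.(X + X + X)) + (rec X. b.b.(X + X + X))) :: =b=> q2
  q2 = (rec X. b.b.(X + X + X)) + (rec X. b.b.(X + X + X)) + (rec X. b.b.(X + X + X)) :: =b=> q1
Coarsest stable partition (strong bisimilarity classes):
  B0 = {p0, p1, p2, q0, q1, q2}
p0 ∈ B0, q0 ∈ B0 → same block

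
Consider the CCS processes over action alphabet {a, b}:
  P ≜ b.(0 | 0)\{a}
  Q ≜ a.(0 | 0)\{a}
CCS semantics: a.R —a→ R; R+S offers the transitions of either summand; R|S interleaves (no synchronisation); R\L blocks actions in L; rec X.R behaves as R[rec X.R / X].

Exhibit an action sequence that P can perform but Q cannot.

LTS(P): 2 reachable states
  p0 = b.(0 | 0)\{a} ⊢ --b--▸ p1
  p1 = (0 | 0)\{a} ⊢ ∅
LTS(Q): 2 reachable states
  q0 = a.(0 | 0)\{a} ⊢ --a--▸ q1
  q1 = (0 | 0)\{a} ⊢ ∅
Executing b from P (initial set {p0}):
  [1] b ⇒ {p1}
  P completes σ.
Executing b from Q (initial set {q0}):
  [1] b ⇒ no successor for Q

b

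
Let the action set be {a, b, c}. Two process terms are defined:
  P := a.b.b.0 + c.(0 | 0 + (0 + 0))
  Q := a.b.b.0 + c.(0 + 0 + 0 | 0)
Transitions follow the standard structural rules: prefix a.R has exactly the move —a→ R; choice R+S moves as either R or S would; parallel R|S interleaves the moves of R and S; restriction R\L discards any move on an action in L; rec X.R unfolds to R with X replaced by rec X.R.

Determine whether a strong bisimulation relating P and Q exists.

bisimilar

P's transition system — 5 states:
  m0 = a.b.b.0 + c.(0 | 0 + (0 + 0)) | —a→ m1, —c→ m2
  m1 = b.b.0 | —b→ m3
  m2 = 0 | 0 + (0 + 0) | stopped
  m3 = b.0 | —b→ m4
  m4 = 0 | stopped
Q's transition system — 5 states:
  n0 = a.b.b.0 + c.(0 + 0 + 0 | 0) | —a→ n1, —c→ n2
  n1 = b.b.0 | —b→ n3
  n2 = 0 + 0 + 0 | 0 | stopped
  n3 = b.0 | —b→ n4
  n4 = 0 | stopped
Partition-refinement fixed point:
  B0 = {m0, n0}
  B1 = {m2, m4, n2, n4}
  B2 = {m1, n1}
  B3 = {m3, n3}
m0 ∈ B0, n0 ∈ B0 → same block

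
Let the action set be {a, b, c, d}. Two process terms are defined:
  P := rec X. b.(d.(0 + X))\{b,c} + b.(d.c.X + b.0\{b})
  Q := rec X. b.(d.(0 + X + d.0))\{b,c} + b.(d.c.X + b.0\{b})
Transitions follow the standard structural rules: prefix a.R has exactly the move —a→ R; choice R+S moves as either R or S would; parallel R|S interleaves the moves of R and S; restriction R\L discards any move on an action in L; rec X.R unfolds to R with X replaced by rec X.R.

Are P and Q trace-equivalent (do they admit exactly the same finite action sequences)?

NO — witness ⟨bdd⟩

LTS(P): 6 reachable states
  u0 = rec X. b.(d.(0 + X))\{b,c} + b.(d.c.X + b.0\{b}) → -b-> u1, -b-> u2
  u1 = (d.(0 + (rec X. b.(d.(0 + X))\{b,c} + b.(d.c.X + b.0\{b}))))\{b,c} → -d-> u3
  u2 = d.c.(rec X. b.(d.(0 + X))\{b,c} + b.(d.c.X + b.0\{b})) + b.0\{b} → -b-> u4, -d-> u5
  u3 = (0 + (rec X. b.(d.(0 + X))\{b,c} + b.(d.c.X + b.0\{b})))\{b,c} → ∅
  u4 = 0\{b} → ∅
  u5 = c.(rec X. b.(d.(0 + X))\{b,c} + b.(d.c.X + b.0\{b})) → -c-> u0
LTS(Q): 7 reachable states
  v0 = rec X. b.(d.(0 + X + d.0))\{b,c} + b.(d.c.X + b.0\{b}) → -b-> v1, -b-> v2
  v1 = (d.(0 + (rec X. b.(d.(0 + X + d.0))\{b,c} + b.(d.c.X + b.0\{b})) + d.0))\{b,c} → -d-> v3
  v2 = d.c.(rec X. b.(d.(0 + X + d.0))\{b,c} + b.(d.c.X + b.0\{b})) + b.0\{b} → -b-> v4, -d-> v5
  v3 = (0 + (rec X. b.(d.(0 + X + d.0))\{b,c} + b.(d.c.X + b.0\{b})) + d.0)\{b,c} → -d-> v6
  v4 = 0\{b} → ∅
  v5 = c.(rec X. b.(d.(0 + X + d.0))\{b,c} + b.(d.c.X + b.0\{b})) → -c-> v0
  v6 = 0\{b,c} → ∅
Trace ⟨bdd⟩ through Q, begin at {v0}:
  step 1 (b): {v1, v2}
  step 2 (d): {v3, v5}
  step 3 (d): {v6}
  — Q admits the full trace.
Trace ⟨bdd⟩ through P, begin at {u0}:
  step 1 (b): {u1, u2}
  step 2 (d): {u3, u5}
  step 3 (d): no successor for P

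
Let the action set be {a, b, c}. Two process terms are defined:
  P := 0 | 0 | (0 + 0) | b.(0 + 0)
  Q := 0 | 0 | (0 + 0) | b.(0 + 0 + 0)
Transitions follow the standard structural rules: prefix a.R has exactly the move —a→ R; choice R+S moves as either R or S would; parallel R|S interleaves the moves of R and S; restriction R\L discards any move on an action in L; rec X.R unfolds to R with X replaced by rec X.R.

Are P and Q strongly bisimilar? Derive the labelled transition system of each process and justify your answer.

YES

Reachable graph of P (2 states):
  s0 = 0 | 0 | (0 + 0) | b.(0 + 0) :: ··b··> s1
  s1 = 0 | 0 | (0 + 0) | (0 + 0) :: ∅
Reachable graph of Q (2 states):
  t0 = 0 | 0 | (0 + 0) | b.(0 + 0 + 0) :: ··b··> t1
  t1 = 0 | 0 | (0 + 0) | (0 + 0 + 0) :: ∅
Coarsest stable partition (strong bisimilarity classes):
  B0 = {s0, t0}
  B1 = {s1, t1}
s0 ∈ B0, t0 ∈ B0 → same block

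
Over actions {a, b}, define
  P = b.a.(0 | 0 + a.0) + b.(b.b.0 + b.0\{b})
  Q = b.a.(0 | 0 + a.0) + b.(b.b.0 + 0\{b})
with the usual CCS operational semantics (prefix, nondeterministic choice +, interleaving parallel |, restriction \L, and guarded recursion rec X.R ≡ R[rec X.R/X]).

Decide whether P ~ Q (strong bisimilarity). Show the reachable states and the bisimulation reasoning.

Reachable graph of P (7 states):
  p0 = b.a.(0 | 0 + a.0) + b.(b.b.0 + b.0\{b}) → =b=> p1, =b=> p2
  p1 = a.(0 | 0 + a.0) → =a=> p3
  p2 = b.b.0 + b.0\{b} → =b=> p4, =b=> p5
  p3 = 0 | 0 + a.0 → =a=> p6
  p4 = 0\{b} → ·
  p5 = b.0 → =b=> p6
  p6 = 0 → ·
Reachable graph of Q (6 states):
  q0 = b.a.(0 | 0 + a.0) + b.(b.b.0 + 0\{b}) → =b=> q1, =b=> q2
  q1 = a.(0 | 0 + a.0) → =a=> q3
  q2 = b.b.0 + 0\{b} → =b=> q4
  q3 = 0 | 0 + a.0 → =a=> q5
  q4 = b.0 → =b=> q5
  q5 = 0 → ·
Coarsest stable partition (strong bisimilarity classes):
  B0 = {p0}
  B1 = {p2}
  B2 = {p4, p6, q5}
  B3 = {p5, q4}
  B4 = {p1, q1}
  B5 = {p3, q3}
  B6 = {q0}
  B7 = {q2}
p0 ∈ B0, q0 ∈ B6 → different blocks

P ≁ Q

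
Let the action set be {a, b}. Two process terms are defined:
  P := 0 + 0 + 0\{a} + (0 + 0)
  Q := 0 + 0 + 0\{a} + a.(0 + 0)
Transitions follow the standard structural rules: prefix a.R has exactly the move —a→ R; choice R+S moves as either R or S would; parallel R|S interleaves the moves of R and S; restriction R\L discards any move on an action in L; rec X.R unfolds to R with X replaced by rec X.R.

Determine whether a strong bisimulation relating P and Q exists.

LTS(P): 1 reachable states
  m0 = 0 + 0 + 0\{a} + (0 + 0) :: stopped
LTS(Q): 2 reachable states
  n0 = 0 + 0 + 0\{a} + a.(0 + 0) :: -a-> n1
  n1 = 0 + 0 :: stopped
Bisimilarity quotient blocks:
  B0 = {m0, n1}
  B1 = {n0}
m0 ∈ B0, n0 ∈ B1 → different blocks

not bisimilar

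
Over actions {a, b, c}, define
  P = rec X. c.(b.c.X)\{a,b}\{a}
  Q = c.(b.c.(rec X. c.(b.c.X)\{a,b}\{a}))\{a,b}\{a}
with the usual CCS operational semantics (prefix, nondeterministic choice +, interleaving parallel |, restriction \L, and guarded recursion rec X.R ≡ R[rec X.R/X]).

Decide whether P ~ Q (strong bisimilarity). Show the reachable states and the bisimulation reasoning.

YES

P's transition system — 2 states:
  s0 = rec X. c.(b.c.X)\{a,b}\{a} has moves -c-> s1
  s1 = (b.c.(rec X. c.(b.c.X)\{a,b}\{a}))\{a,b}\{a} has moves deadlocked
Q's transition system — 2 states:
  t0 = c.(b.c.(rec X. c.(b.c.X)\{a,b}\{a}))\{a,b}\{a} has moves -c-> t1
  t1 = (b.c.(rec X. c.(b.c.X)\{a,b}\{a}))\{a,b}\{a} has moves deadlocked
Partition-refinement fixed point:
  B0 = {s0, t0}
  B1 = {s1, t1}
s0 ∈ B0, t0 ∈ B0 → same block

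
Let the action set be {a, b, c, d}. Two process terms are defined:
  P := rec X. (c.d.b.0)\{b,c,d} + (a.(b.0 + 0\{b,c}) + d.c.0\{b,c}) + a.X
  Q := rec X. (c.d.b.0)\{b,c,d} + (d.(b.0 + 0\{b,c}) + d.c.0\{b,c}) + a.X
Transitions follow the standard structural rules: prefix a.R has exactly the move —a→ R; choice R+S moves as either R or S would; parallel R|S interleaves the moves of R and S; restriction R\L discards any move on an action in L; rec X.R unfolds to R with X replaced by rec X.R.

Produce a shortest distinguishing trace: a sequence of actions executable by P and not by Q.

ab

Reachable graph of P (5 states):
  s0 = rec X. (c.d.b.0)\{b,c,d} + (a.(b.0 + 0\{b,c}) + d.c.0\{b,c}) + a.X ⊢ —a→ s0, —a→ s1, —d→ s2
  s1 = b.0 + 0\{b,c} ⊢ —b→ s3
  s2 = c.0\{b,c} ⊢ —c→ s4
  s3 = 0 ⊢ ∅
  s4 = 0\{b,c} ⊢ ∅
Reachable graph of Q (5 states):
  t0 = rec X. (c.d.b.0)\{b,c,d} + (d.(b.0 + 0\{b,c}) + d.c.0\{b,c}) + a.X ⊢ —a→ t0, —d→ t1, —d→ t2
  t1 = b.0 + 0\{b,c} ⊢ —b→ t3
  t2 = c.0\{b,c} ⊢ —c→ t4
  t3 = 0 ⊢ ∅
  t4 = 0\{b,c} ⊢ ∅
Executing ab from P (initial set {s0}):
  after a @ step 1: {s0, s1}
  after b @ step 2: {s3}
  ✓ P
Executing ab from Q (initial set {t0}):
  after a @ step 1: {t0}
  after b @ step 2: no successor for Q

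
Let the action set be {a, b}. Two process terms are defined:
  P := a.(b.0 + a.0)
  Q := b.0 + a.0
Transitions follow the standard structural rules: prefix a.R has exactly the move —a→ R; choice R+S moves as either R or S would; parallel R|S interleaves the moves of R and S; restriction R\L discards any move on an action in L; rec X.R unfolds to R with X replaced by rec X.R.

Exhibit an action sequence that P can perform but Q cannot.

P's transition system — 3 states:
  u0 = a.(b.0 + a.0) | =a=> u1
  u1 = b.0 + a.0 | =a=> u2, =b=> u2
  u2 = 0 | stopped
Q's transition system — 2 states:
  v0 = b.0 + a.0 | =a=> v1, =b=> v1
  v1 = 0 | stopped
Executing aa from P (initial set {u0}):
  [1] a ⇒ {u1}
  [2] a ⇒ {u2}
  — P admits the full trace.
Executing aa from Q (initial set {v0}):
  [1] a ⇒ {v1}
  [2] a ⇒ ∅ (Q stuck)

aa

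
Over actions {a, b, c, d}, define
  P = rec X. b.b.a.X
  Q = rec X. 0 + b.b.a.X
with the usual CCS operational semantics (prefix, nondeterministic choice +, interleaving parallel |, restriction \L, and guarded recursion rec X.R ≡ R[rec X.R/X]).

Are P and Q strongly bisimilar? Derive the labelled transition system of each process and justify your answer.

P ~ Q

Reachable graph of P (3 states):
  s0 = rec X. b.b.a.X ⊢ —b→ s1
  s1 = b.a.(rec X. b.b.a.X) ⊢ —b→ s2
  s2 = a.(rec X. b.b.a.X) ⊢ —a→ s0
Reachable graph of Q (3 states):
  t0 = rec X. 0 + b.b.a.X ⊢ —b→ t1
  t1 = b.a.(rec X. 0 + b.b.a.X) ⊢ —b→ t2
  t2 = a.(rec X. 0 + b.b.a.X) ⊢ —a→ t0
Bisimilarity quotient blocks:
  B0 = {s0, t0}
  B1 = {s1, t1}
  B2 = {s2, t2}
s0 ∈ B0, t0 ∈ B0 → same block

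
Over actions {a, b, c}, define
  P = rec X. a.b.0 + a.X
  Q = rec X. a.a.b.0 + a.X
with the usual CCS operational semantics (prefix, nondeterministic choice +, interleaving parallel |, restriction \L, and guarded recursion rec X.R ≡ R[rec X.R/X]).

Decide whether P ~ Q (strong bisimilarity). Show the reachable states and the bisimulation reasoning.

Reachable graph of P (3 states):
  p0 = rec X. a.b.0 + a.X → -a-> p0, -a-> p1
  p1 = b.0 → -b-> p2
  p2 = 0 → ·
Reachable graph of Q (4 states):
  q0 = rec X. a.a.b.0 + a.X → -a-> q0, -a-> q1
  q1 = a.b.0 → -a-> q2
  q2 = b.0 → -b-> q3
  q3 = 0 → ·
Bisimilarity quotient blocks:
  B0 = {p0}
  B1 = {p1, q2}
  B2 = {p2, q3}
  B3 = {q0}
  B4 = {q1}
p0 ∈ B0, q0 ∈ B3 → different blocks

P ≁ Q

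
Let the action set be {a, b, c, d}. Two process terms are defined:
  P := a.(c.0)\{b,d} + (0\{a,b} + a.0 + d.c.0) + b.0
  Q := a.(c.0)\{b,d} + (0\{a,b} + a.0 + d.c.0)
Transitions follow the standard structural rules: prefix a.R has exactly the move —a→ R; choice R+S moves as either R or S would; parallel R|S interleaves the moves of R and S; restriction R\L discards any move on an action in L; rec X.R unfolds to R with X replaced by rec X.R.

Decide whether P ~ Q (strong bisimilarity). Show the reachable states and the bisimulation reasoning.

NO

P's transition system — 5 states:
  u0 = a.(c.0)\{b,d} + (0\{a,b} + a.0 + d.c.0) + b.0 | —a→ u1, —a→ u2, —b→ u2, —d→ u3
  u1 = (c.0)\{b,d} | —c→ u4
  u2 = 0 | ·
  u3 = c.0 | —c→ u2
  u4 = 0\{b,d} | ·
Q's transition system — 5 states:
  v0 = a.(c.0)\{b,d} + (0\{a,b} + a.0 + d.c.0) | —a→ v1, —a→ v2, —d→ v3
  v1 = (c.0)\{b,d} | —c→ v4
  v2 = 0 | ·
  v3 = c.0 | —c→ v2
  v4 = 0\{b,d} | ·
Coarsest stable partition (strong bisimilarity classes):
  B0 = {u0}
  B1 = {u2, u4, v2, v4}
  B2 = {u1, u3, v1, v3}
  B3 = {v0}
u0 ∈ B0, v0 ∈ B3 → different blocks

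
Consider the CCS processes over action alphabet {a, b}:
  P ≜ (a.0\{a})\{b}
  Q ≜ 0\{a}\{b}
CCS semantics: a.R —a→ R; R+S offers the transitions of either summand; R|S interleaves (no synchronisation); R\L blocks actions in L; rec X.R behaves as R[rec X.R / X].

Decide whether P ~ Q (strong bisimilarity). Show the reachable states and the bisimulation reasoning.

Reachable graph of P (2 states):
  p0 = (a.0\{a})\{b} → ··a··> p1
  p1 = 0\{a}\{b} → (no moves)
Reachable graph of Q (1 states):
  q0 = 0\{a}\{b} → (no moves)
Bisimilarity quotient blocks:
  B0 = {p0}
  B1 = {p1, q0}
p0 ∈ B0, q0 ∈ B1 → different blocks

not bisimilar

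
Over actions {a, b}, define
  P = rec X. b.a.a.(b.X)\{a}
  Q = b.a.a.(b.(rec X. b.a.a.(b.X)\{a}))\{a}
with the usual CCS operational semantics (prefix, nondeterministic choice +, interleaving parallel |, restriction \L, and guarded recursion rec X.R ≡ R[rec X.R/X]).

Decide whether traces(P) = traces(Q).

traces(P) = traces(Q)

P's transition system — 6 states:
  u0 = rec X. b.a.a.(b.X)\{a} → -b-> u1
  u1 = a.a.(b.(rec X. b.a.a.(b.X)\{a}))\{a} → -a-> u2
  u2 = a.(b.(rec X. b.a.a.(b.X)\{a}))\{a} → -a-> u3
  u3 = (b.(rec X. b.a.a.(b.X)\{a}))\{a} → -b-> u4
  u4 = (rec X. b.a.a.(b.X)\{a})\{a} → -b-> u5
  u5 = (a.a.(b.(rec X. b.a.a.(b.X)\{a}))\{a})\{a} → stopped
Q's transition system — 6 states:
  v0 = b.a.a.(b.(rec X. b.a.a.(b.X)\{a}))\{a} → -b-> v1
  v1 = a.a.(b.(rec X. b.a.a.(b.X)\{a}))\{a} → -a-> v2
  v2 = a.(b.(rec X. b.a.a.(b.X)\{a}))\{a} → -a-> v3
  v3 = (b.(rec X. b.a.a.(b.X)\{a}))\{a} → -b-> v4
  v4 = (rec X. b.a.a.(b.X)\{a})\{a} → -b-> v5
  v5 = (a.a.(b.(rec X. b.a.a.(b.X)\{a}))\{a})\{a} → stopped
Bisimilarity quotient blocks:
  B0 = {u0, v0}
  B1 = {u1, v1}
  B2 = {u2, v2}
  B3 = {u3, v3}
  B4 = {u4, v4}
  B5 = {u5, v5}
u0 ∈ B0, v0 ∈ B0 → same block
Bisimilar ⇒ trace-equivalent.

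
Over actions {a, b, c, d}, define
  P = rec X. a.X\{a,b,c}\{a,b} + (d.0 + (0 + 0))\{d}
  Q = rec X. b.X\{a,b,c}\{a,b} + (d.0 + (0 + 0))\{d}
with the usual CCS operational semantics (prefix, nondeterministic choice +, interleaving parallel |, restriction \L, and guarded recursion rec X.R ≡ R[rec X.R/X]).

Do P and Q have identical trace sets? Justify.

LTS(P): 2 reachable states
  s0 = rec X. a.X\{a,b,c}\{a,b} + (d.0 + (0 + 0))\{d} → --a--▸ s1
  s1 = (rec X. a.X\{a,b,c}\{a,b} + (d.0 + (0 + 0))\{d})\{a,b,c}\{a,b} → deadlocked
LTS(Q): 2 reachable states
  t0 = rec X. b.X\{a,b,c}\{a,b} + (d.0 + (0 + 0))\{d} → --b--▸ t1
  t1 = (rec X. b.X\{a,b,c}\{a,b} + (d.0 + (0 + 0))\{d})\{a,b,c}\{a,b} → deadlocked
Executing a from P (initial set {s0}):
  step 1 (a): {s1}
  — P admits the full trace.
Executing a from Q (initial set {t0}):
  step 1 (a): ∅ (Q stuck)

NO — witness ⟨a⟩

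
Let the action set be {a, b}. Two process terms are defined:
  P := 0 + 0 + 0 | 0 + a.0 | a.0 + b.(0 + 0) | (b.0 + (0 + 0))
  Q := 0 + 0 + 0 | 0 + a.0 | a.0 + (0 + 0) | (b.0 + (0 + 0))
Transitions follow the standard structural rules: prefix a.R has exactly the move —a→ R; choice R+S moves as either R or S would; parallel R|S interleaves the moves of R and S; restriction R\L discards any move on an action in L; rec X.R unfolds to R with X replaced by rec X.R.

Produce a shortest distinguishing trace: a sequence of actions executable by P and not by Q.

Reachable graph of P (7 states):
  u0 = 0 + 0 + 0 | 0 + a.0 | a.0 + b.(0 + 0) | (b.0 + (0 + 0)) :: -a-> u1, -a-> u2, -b-> u3, -b-> u4
  u1 = 0 | a.0 :: -a-> u5
  u2 = a.0 | 0 :: -a-> u5
  u3 = (0 + 0) | (b.0 + (0 + 0)) :: -b-> u6
  u4 = b.(0 + 0) | 0 :: -b-> u6
  u5 = 0 | 0 :: deadlocked
  u6 = (0 + 0) | 0 :: deadlocked
Reachable graph of Q (5 states):
  v0 = 0 + 0 + 0 | 0 + a.0 | a.0 + (0 + 0) | (b.0 + (0 + 0)) :: -a-> v1, -a-> v2, -b-> v3
  v1 = 0 | a.0 :: -a-> v4
  v2 = a.0 | 0 :: -a-> v4
  v3 = (0 + 0) | 0 :: deadlocked
  v4 = 0 | 0 :: deadlocked
Trace ⟨bb⟩ through P, begin at {u0}:
  step 1 (b): {u3, u4}
  step 2 (b): {u6}
  P completes σ.
Trace ⟨bb⟩ through Q, begin at {v0}:
  step 1 (b): {v3}
  step 2 (b): ∅  — Q cannot continue

bb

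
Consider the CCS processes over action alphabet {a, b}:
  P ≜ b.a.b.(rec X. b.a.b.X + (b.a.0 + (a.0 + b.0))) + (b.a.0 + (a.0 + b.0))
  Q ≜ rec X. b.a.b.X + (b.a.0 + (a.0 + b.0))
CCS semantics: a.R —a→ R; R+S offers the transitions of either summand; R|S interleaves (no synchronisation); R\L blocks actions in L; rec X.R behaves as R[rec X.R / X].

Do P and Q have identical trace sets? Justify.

trace-equivalent

LTS(P): 6 reachable states
  s0 = b.a.b.(rec X. b.a.b.X + (b.a.0 + (a.0 + b.0))) + (b.a.0 + (a.0 + b.0)) has moves =a=> s1, =b=> s1, =b=> s2, =b=> s3
  s1 = 0 has moves (no moves)
  s2 = a.0 has moves =a=> s1
  s3 = a.b.(rec X. b.a.b.X + (b.a.0 + (a.0 + b.0))) has moves =a=> s4
  s4 = b.(rec X. b.a.b.X + (b.a.0 + (a.0 + b.0))) has moves =b=> s5
  s5 = rec X. b.a.b.X + (b.a.0 + (a.0 + b.0)) has moves =a=> s1, =b=> s1, =b=> s2, =b=> s3
LTS(Q): 5 reachable states
  t0 = rec X. b.a.b.X + (b.a.0 + (a.0 + b.0)) has moves =a=> t1, =b=> t1, =b=> t2, =b=> t3
  t1 = 0 has moves (no moves)
  t2 = a.0 has moves =a=> t1
  t3 = a.b.(rec X. b.a.b.X + (b.a.0 + (a.0 + b.0))) has moves =a=> t4
  t4 = b.(rec X. b.a.b.X + (b.a.0 + (a.0 + b.0))) has moves =b=> t0
Coarsest stable partition (strong bisimilarity classes):
  B0 = {s0, s5, t0}
  B1 = {s1, t1}
  B2 = {s2, t2}
  B3 = {s3, t3}
  B4 = {s4, t4}
s0 ∈ B0, t0 ∈ B0 → same block
Bisimilar ⇒ trace-equivalent.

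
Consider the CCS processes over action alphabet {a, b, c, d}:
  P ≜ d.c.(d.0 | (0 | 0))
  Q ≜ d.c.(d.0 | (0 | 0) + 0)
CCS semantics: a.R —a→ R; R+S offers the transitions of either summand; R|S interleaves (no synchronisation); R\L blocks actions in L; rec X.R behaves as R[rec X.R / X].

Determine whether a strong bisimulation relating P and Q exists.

P's transition system — 4 states:
  m0 = d.c.(d.0 | (0 | 0)) → =d=> m1
  m1 = c.(d.0 | (0 | 0)) → =c=> m2
  m2 = d.0 | (0 | 0) → =d=> m3
  m3 = 0 | (0 | 0) → ·
Q's transition system — 4 states:
  n0 = d.c.(d.0 | (0 | 0) + 0) → =d=> n1
  n1 = c.(d.0 | (0 | 0) + 0) → =c=> n2
  n2 = d.0 | (0 | 0) + 0 → =d=> n3
  n3 = 0 | (0 | 0) → ·
Partition-refinement fixed point:
  B0 = {m0, n0}
  B1 = {m1, n1}
  B2 = {m2, n2}
  B3 = {m3, n3}
m0 ∈ B0, n0 ∈ B0 → same block

bisimilar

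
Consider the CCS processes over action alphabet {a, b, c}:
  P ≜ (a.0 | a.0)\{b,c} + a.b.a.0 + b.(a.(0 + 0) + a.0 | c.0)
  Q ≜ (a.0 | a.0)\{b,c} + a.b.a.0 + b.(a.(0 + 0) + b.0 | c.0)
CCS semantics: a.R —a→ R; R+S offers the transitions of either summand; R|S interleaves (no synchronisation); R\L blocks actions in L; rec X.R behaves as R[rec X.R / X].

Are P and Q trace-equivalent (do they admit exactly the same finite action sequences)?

LTS(P): 12 reachable states
  m0 = (a.0 | a.0)\{b,c} + a.b.a.0 + b.(a.(0 + 0) + a.0 | c.0) | =a=> m1, =a=> m2, =a=> m3, =b=> m4
  m1 = (0 | a.0)\{b,c} | =a=> m5
  m2 = (a.0 | 0)\{b,c} | =a=> m5
  m3 = b.a.0 | =b=> m6
  m4 = a.(0 + 0) + a.0 | c.0 | =a=> m7, =a=> m8, =c=> m9
  m5 = (0 | 0)\{b,c} | ∅
  m6 = a.0 | =a=> m10
  m7 = 0 + 0 | ∅
  m8 = 0 | c.0 | =c=> m11
  m9 = a.0 | 0 | =a=> m11
  m10 = 0 | ∅
  m11 = 0 | 0 | ∅
LTS(Q): 12 reachable states
  n0 = (a.0 | a.0)\{b,c} + a.b.a.0 + b.(a.(0 + 0) + b.0 | c.0) | =a=> n1, =a=> n2, =a=> n3, =b=> n4
  n1 = (0 | a.0)\{b,c} | =a=> n5
  n2 = (a.0 | 0)\{b,c} | =a=> n5
  n3 = b.a.0 | =b=> n6
  n4 = a.(0 + 0) + b.0 | c.0 | =a=> n7, =b=> n8, =c=> n9
  n5 = (0 | 0)\{b,c} | ∅
  n6 = a.0 | =a=> n10
  n7 = 0 + 0 | ∅
  n8 = 0 | c.0 | =c=> n11
  n9 = b.0 | 0 | =b=> n11
  n10 = 0 | ∅
  n11 = 0 | 0 | ∅
Executing bac from P (initial set {m0}):
  step 1 (b): {m4}
  step 2 (a): {m7, m8}
  step 3 (c): {m11}
  P completes σ.
Executing bac from Q (initial set {n0}):
  step 1 (b): {n4}
  step 2 (a): {n7}
  step 3 (c): ∅  — Q cannot continue

traces(P) ≠ traces(Q) — witness ⟨bac⟩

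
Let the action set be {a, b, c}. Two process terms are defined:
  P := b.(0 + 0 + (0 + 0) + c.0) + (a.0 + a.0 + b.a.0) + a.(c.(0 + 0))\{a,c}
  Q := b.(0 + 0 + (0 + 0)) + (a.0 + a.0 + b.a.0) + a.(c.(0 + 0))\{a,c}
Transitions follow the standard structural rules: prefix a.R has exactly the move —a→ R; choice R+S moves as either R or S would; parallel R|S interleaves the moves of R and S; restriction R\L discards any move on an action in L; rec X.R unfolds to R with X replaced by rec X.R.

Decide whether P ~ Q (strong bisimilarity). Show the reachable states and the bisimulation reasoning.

NO

P's transition system — 5 states:
  p0 = b.(0 + 0 + (0 + 0) + c.0) + (a.0 + a.0 + b.a.0) + a.(c.(0 + 0))\{a,c} has moves —a→ p1, —a→ p2, —b→ p3, —b→ p4
  p1 = (c.(0 + 0))\{a,c} has moves ∅
  p2 = 0 has moves ∅
  p3 = 0 + 0 + (0 + 0) + c.0 has moves —c→ p2
  p4 = a.0 has moves —a→ p2
Q's transition system — 5 states:
  q0 = b.(0 + 0 + (0 + 0)) + (a.0 + a.0 + b.a.0) + a.(c.(0 + 0))\{a,c} has moves —a→ q1, —a→ q2, —b→ q3, —b→ q4
  q1 = (c.(0 + 0))\{a,c} has moves ∅
  q2 = 0 has moves ∅
  q3 = 0 + 0 + (0 + 0) has moves ∅
  q4 = a.0 has moves —a→ q2
Coarsest stable partition (strong bisimilarity classes):
  B0 = {p0}
  B1 = {p1, p2, q1, q2, q3}
  B2 = {p4, q4}
  B3 = {p3}
  B4 = {q0}
p0 ∈ B0, q0 ∈ B4 → different blocks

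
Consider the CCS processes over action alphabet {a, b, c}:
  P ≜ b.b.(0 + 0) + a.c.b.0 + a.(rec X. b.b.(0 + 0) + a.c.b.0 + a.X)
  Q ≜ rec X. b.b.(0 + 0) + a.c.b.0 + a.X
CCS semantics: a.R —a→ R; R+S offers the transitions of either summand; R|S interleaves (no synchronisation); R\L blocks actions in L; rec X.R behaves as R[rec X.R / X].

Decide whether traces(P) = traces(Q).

LTS(P): 7 reachable states
  u0 = b.b.(0 + 0) + a.c.b.0 + a.(rec X. b.b.(0 + 0) + a.c.b.0 + a.X) → —a→ u1, —a→ u2, —b→ u3
  u1 = c.b.0 → —c→ u4
  u2 = rec X. b.b.(0 + 0) + a.c.b.0 + a.X → —a→ u1, —a→ u2, —b→ u3
  u3 = b.(0 + 0) → —b→ u5
  u4 = b.0 → —b→ u6
  u5 = 0 + 0 → ·
  u6 = 0 → ·
LTS(Q): 6 reachable states
  v0 = rec X. b.b.(0 + 0) + a.c.b.0 + a.X → —a→ v0, —a→ v1, —b→ v2
  v1 = c.b.0 → —c→ v3
  v2 = b.(0 + 0) → —b→ v4
  v3 = b.0 → —b→ v5
  v4 = 0 + 0 → ·
  v5 = 0 → ·
Coarsest stable partition (strong bisimilarity classes):
  B0 = {u0, u2, v0}
  B1 = {u3, u4, v2, v3}
  B2 = {u5, u6, v4, v5}
  B3 = {u1, v1}
u0 ∈ B0, v0 ∈ B0 → same block
Bisimilar ⇒ trace-equivalent.

trace-equivalent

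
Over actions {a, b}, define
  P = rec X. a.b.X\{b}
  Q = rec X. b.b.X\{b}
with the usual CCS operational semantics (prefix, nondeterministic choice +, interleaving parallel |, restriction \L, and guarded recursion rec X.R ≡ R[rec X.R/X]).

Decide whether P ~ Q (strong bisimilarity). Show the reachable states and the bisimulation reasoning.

LTS(P): 4 reachable states
  p0 = rec X. a.b.X\{b} | —a→ p1
  p1 = b.(rec X. a.b.X\{b})\{b} | —b→ p2
  p2 = (rec X. a.b.X\{b})\{b} | —a→ p3
  p3 = (b.(rec X. a.b.X\{b})\{b})\{b} | ∅
LTS(Q): 3 reachable states
  q0 = rec X. b.b.X\{b} | —b→ q1
  q1 = b.(rec X. b.b.X\{b})\{b} | —b→ q2
  q2 = (rec X. b.b.X\{b})\{b} | ∅
Bisimilarity quotient blocks:
  B0 = {p0}
  B1 = {p1}
  B2 = {p2}
  B3 = {p3, q2}
  B4 = {q0}
  B5 = {q1}
p0 ∈ B0, q0 ∈ B4 → different blocks

NO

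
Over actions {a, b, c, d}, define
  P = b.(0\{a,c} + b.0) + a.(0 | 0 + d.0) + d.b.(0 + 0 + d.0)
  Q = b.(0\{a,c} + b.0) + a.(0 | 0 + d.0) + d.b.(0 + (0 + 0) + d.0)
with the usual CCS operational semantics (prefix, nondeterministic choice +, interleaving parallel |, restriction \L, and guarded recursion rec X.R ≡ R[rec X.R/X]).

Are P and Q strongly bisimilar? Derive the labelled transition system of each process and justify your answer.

YES

Reachable graph of P (6 states):
  s0 = b.(0\{a,c} + b.0) + a.(0 | 0 + d.0) + d.b.(0 + 0 + d.0) has moves -a-> s1, -b-> s2, -d-> s3
  s1 = 0 | 0 + d.0 has moves -d-> s4
  s2 = 0\{a,c} + b.0 has moves -b-> s4
  s3 = b.(0 + 0 + d.0) has moves -b-> s5
  s4 = 0 has moves ·
  s5 = 0 + 0 + d.0 has moves -d-> s4
Reachable graph of Q (6 states):
  t0 = b.(0\{a,c} + b.0) + a.(0 | 0 + d.0) + d.b.(0 + (0 + 0) + d.0) has moves -a-> t1, -b-> t2, -d-> t3
  t1 = 0 | 0 + d.0 has moves -d-> t4
  t2 = 0\{a,c} + b.0 has moves -b-> t4
  t3 = b.(0 + (0 + 0) + d.0) has moves -b-> t5
  t4 = 0 has moves ·
  t5 = 0 + (0 + 0) + d.0 has moves -d-> t4
Coarsest stable partition (strong bisimilarity classes):
  B0 = {s0, t0}
  B1 = {s1, s5, t1, t5}
  B2 = {s4, t4}
  B3 = {s2, t2}
  B4 = {s3, t3}
s0 ∈ B0, t0 ∈ B0 → same block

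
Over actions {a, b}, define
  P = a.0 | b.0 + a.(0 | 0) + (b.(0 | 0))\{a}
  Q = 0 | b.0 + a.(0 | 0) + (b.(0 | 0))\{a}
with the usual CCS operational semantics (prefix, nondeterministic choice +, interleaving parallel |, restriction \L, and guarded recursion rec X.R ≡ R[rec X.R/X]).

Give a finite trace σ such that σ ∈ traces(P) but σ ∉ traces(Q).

ab

P's transition system — 5 states:
  u0 = a.0 | b.0 + a.(0 | 0) + (b.(0 | 0))\{a} ⊢ --a--▸ u1, --a--▸ u2, --b--▸ u3, --b--▸ u4
  u1 = 0 | 0 ⊢ (no moves)
  u2 = 0 | b.0 ⊢ --b--▸ u1
  u3 = (0 | 0)\{a} ⊢ (no moves)
  u4 = a.0 | 0 ⊢ --a--▸ u1
Q's transition system — 3 states:
  v0 = 0 | b.0 + a.(0 | 0) + (b.(0 | 0))\{a} ⊢ --a--▸ v1, --b--▸ v1, --b--▸ v2
  v1 = 0 | 0 ⊢ (no moves)
  v2 = (0 | 0)\{a} ⊢ (no moves)
Trace ⟨ab⟩ through P, begin at {u0}:
  [1] a ⇒ {u1, u2}
  [2] b ⇒ {u1}
  ✓ P
Trace ⟨ab⟩ through Q, begin at {v0}:
  [1] a ⇒ {v1}
  [2] b ⇒ no successor for Q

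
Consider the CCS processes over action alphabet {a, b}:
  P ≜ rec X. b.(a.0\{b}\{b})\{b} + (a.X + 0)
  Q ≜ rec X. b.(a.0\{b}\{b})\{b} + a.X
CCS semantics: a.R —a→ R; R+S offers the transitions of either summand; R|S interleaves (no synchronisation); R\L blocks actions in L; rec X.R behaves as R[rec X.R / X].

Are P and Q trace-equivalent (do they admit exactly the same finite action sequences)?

YES

Reachable graph of P (3 states):
  p0 = rec X. b.(a.0\{b}\{b})\{b} + (a.X + 0) | —a→ p0, —b→ p1
  p1 = (a.0\{b}\{b})\{b} | —a→ p2
  p2 = 0\{b}\{b}\{b} | deadlocked
Reachable graph of Q (3 states):
  q0 = rec X. b.(a.0\{b}\{b})\{b} + a.X | —a→ q0, —b→ q1
  q1 = (a.0\{b}\{b})\{b} | —a→ q2
  q2 = 0\{b}\{b}\{b} | deadlocked
Bisimilarity quotient blocks:
  B0 = {p0, q0}
  B1 = {p1, q1}
  B2 = {p2, q2}
p0 ∈ B0, q0 ∈ B0 → same block
Bisimilar ⇒ trace-equivalent.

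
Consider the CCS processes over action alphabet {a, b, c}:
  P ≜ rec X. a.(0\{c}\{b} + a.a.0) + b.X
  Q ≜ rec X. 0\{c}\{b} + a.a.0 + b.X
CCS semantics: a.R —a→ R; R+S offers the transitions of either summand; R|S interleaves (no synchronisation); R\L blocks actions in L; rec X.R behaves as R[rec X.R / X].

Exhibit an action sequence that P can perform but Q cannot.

Reachable graph of P (4 states):
  u0 = rec X. a.(0\{c}\{b} + a.a.0) + b.X has moves ··a··> u1, ··b··> u0
  u1 = 0\{c}\{b} + a.a.0 has moves ··a··> u2
  u2 = a.0 has moves ··a··> u3
  u3 = 0 has moves ∅
Reachable graph of Q (3 states):
  v0 = rec X. 0\{c}\{b} + a.a.0 + b.X has moves ··a··> v1, ··b··> v0
  v1 = a.0 has moves ··a··> v2
  v2 = 0 has moves ∅
Executing aaa from P (initial set {u0}):
  [1] a ⇒ {u1}
  [2] a ⇒ {u2}
  [3] a ⇒ {u3}
  — P admits the full trace.
Executing aaa from Q (initial set {v0}):
  [1] a ⇒ {v1}
  [2] a ⇒ {v2}
  [3] a ⇒ no successor for Q

aaa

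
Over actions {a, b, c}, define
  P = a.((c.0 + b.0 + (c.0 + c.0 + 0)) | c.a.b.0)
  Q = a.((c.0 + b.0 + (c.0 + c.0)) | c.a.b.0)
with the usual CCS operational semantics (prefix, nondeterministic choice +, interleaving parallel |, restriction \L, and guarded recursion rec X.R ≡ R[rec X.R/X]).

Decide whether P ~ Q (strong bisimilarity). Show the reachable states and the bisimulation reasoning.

bisimilar

LTS(P): 9 reachable states
  u0 = a.((c.0 + b.0 + (c.0 + c.0 + 0)) | c.a.b.0) has moves —a→ u1
  u1 = (c.0 + b.0 + (c.0 + c.0 + 0)) | c.a.b.0 has moves —b→ u2, —c→ u2, —c→ u3
  u2 = 0 | c.a.b.0 has moves —c→ u4
  u3 = (c.0 + b.0 + (c.0 + c.0 + 0)) | a.b.0 has moves —a→ u5, —b→ u4, —c→ u4
  u4 = 0 | a.b.0 has moves —a→ u6
  u5 = (c.0 + b.0 + (c.0 + c.0 + 0)) | b.0 has moves —b→ u6, —b→ u7, —c→ u6
  u6 = 0 | b.0 has moves —b→ u8
  u7 = (c.0 + b.0 + (c.0 + c.0 + 0)) | 0 has moves —b→ u8, —c→ u8
  u8 = 0 | 0 has moves (no moves)
LTS(Q): 9 reachable states
  v0 = a.((c.0 + b.0 + (c.0 + c.0)) | c.a.b.0) has moves —a→ v1
  v1 = (c.0 + b.0 + (c.0 + c.0)) | c.a.b.0 has moves —b→ v2, —c→ v2, —c→ v3
  v2 = 0 | c.a.b.0 has moves —c→ v4
  v3 = (c.0 + b.0 + (c.0 + c.0)) | a.b.0 has moves —a→ v5, —b→ v4, —c→ v4
  v4 = 0 | a.b.0 has moves —a→ v6
  v5 = (c.0 + b.0 + (c.0 + c.0)) | b.0 has moves —b→ v6, —b→ v7, —c→ v6
  v6 = 0 | b.0 has moves —b→ v8
  v7 = (c.0 + b.0 + (c.0 + c.0)) | 0 has moves —b→ v8, —c→ v8
  v8 = 0 | 0 has moves (no moves)
Coarsest stable partition (strong bisimilarity classes):
  B0 = {u0, v0}
  B1 = {u1, v1}
  B2 = {u3, v3}
  B3 = {u4, v4}
  B4 = {u6, v6}
  B5 = {u8, v8}
  B6 = {u5, v5}
  B7 = {u7, v7}
  B8 = {u2, v2}
u0 ∈ B0, v0 ∈ B0 → same block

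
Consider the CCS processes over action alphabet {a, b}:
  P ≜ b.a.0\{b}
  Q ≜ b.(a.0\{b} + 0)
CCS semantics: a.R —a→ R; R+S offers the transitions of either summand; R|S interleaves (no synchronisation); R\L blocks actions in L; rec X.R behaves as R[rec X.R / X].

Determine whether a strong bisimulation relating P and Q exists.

P ~ Q

Reachable graph of P (3 states):
  u0 = b.a.0\{b} | --b--▸ u1
  u1 = a.0\{b} | --a--▸ u2
  u2 = 0\{b} | ·
Reachable graph of Q (3 states):
  v0 = b.(a.0\{b} + 0) | --b--▸ v1
  v1 = a.0\{b} + 0 | --a--▸ v2
  v2 = 0\{b} | ·
Partition-refinement fixed point:
  B0 = {u0, v0}
  B1 = {u1, v1}
  B2 = {u2, v2}
u0 ∈ B0, v0 ∈ B0 → same block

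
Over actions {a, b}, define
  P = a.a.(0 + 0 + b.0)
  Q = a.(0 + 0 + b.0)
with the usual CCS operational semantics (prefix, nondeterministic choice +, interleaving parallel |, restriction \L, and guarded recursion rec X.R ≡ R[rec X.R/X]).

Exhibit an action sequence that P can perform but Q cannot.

aa

Reachable graph of P (4 states):
  m0 = a.a.(0 + 0 + b.0) → -a-> m1
  m1 = a.(0 + 0 + b.0) → -a-> m2
  m2 = 0 + 0 + b.0 → -b-> m3
  m3 = 0 → ·
Reachable graph of Q (3 states):
  n0 = a.(0 + 0 + b.0) → -a-> n1
  n1 = 0 + 0 + b.0 → -b-> n2
  n2 = 0 → ·
Run σ = ⟨aa⟩ on P: start {m0}
  step 1 (a): {m1}
  step 2 (a): {m2}
  P completes σ.
Run σ = ⟨aa⟩ on Q: start {n0}
  step 1 (a): {n1}
  step 2 (a): ∅ (Q stuck)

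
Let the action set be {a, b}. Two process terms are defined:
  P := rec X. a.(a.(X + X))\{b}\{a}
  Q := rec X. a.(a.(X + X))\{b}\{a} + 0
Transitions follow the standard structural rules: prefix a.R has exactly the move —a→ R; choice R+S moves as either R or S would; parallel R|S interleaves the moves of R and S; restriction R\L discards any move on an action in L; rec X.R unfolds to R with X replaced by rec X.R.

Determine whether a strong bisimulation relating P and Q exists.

LTS(P): 2 reachable states
  p0 = rec X. a.(a.(X + X))\{b}\{a} :: --a--▸ p1
  p1 = (a.((rec X. a.(a.(X + X))\{b}\{a}) + (rec X. a.(a.(X + X))\{b}\{a})))\{b}\{a} :: deadlocked
LTS(Q): 2 reachable states
  q0 = rec X. a.(a.(X + X))\{b}\{a} + 0 :: --a--▸ q1
  q1 = (a.((rec X. a.(a.(X + X))\{b}\{a} + 0) + (rec X. a.(a.(X + X))\{b}\{a} + 0)))\{b}\{a} :: deadlocked
Coarsest stable partition (strong bisimilarity classes):
  B0 = {p0, q0}
  B1 = {p1, q1}
p0 ∈ B0, q0 ∈ B0 → same block

P ~ Q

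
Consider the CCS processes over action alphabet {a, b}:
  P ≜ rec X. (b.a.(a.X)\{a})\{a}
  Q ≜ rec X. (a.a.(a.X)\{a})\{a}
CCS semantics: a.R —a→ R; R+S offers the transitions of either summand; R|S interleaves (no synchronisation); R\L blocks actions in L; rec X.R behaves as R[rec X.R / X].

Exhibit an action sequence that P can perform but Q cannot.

P's transition system — 2 states:
  m0 = rec X. (b.a.(a.X)\{a})\{a} | -b-> m1
  m1 = (a.(a.(rec X. (b.a.(a.X)\{a})\{a}))\{a})\{a} | deadlocked
Q's transition system — 1 states:
  n0 = rec X. (a.a.(a.X)\{a})\{a} | deadlocked
Run σ = ⟨b⟩ on P: start {m0}
  step 1 (b): {m1}
  — P admits the full trace.
Run σ = ⟨b⟩ on Q: start {n0}
  step 1 (b): ∅  — Q cannot continue

b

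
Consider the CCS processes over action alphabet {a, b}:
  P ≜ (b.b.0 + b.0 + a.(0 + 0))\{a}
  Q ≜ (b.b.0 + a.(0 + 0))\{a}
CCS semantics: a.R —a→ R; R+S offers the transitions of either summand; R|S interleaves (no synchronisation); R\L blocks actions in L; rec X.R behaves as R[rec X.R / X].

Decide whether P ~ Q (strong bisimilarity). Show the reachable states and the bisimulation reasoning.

LTS(P): 3 reachable states
  m0 = (b.b.0 + b.0 + a.(0 + 0))\{a} :: ··b··> m1, ··b··> m2
  m1 = (b.0)\{a} :: ··b··> m2
  m2 = 0\{a} :: ∅
LTS(Q): 3 reachable states
  n0 = (b.b.0 + a.(0 + 0))\{a} :: ··b··> n1
  n1 = (b.0)\{a} :: ··b··> n2
  n2 = 0\{a} :: ∅
Partition-refinement fixed point:
  B0 = {m0}
  B1 = {m2, n2}
  B2 = {m1, n1}
  B3 = {n0}
m0 ∈ B0, n0 ∈ B3 → different blocks

NO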